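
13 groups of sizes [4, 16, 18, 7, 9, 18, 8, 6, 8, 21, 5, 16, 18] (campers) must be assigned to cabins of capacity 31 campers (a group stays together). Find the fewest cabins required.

6

Total = 21 + 18 + 18 + 18 + 16 + 16 + 9 + 8 + 8 + 7 + 6 + 5 + 4 = 154 campers.
Lower bound: ⌈154/31⌉ = 5 cabins.
Also, 6 groups each exceed 31/2 campers, and no two of those can share a cabin, so at least 6 cabins are needed.
A packing using 6 cabins:
  cabin 1: 21 + 9 = 30
  cabin 2: 18 + 8 + 5 = 31
  cabin 3: 18 + 8 + 4 = 30
  cabin 4: 18 + 7 + 6 = 31
  cabin 5: 16 = 16
  cabin 6: 16 = 16
This matches the lower bound, so 6 is optimal.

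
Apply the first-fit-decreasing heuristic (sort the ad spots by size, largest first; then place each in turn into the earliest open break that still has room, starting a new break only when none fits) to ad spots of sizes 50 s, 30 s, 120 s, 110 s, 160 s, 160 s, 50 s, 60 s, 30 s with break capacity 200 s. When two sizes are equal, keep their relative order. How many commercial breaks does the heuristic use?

Sorted descending: 160, 160, 120, 110, 60, 50, 50, 30, 30.
  160 → break 1 (new)  [load 160/200]
  160 → break 2 (new)  [load 160/200]
  120 → break 3 (new)  [load 120/200]
  110 → break 4 (new)  [load 110/200]
  60 → break 3  [load 180/200]
  50 → break 4  [load 160/200]
  50 → break 5 (new)  [load 50/200]
  30 → break 1  [load 190/200]
  30 → break 2  [load 190/200]
5 commercial breaks opened.

5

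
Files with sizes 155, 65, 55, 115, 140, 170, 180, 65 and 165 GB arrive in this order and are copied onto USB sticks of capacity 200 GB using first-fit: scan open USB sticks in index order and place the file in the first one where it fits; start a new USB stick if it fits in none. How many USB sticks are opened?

7

  155 → USB stick 1 (new)  [load 155/200]
  65 → USB stick 2 (new)  [load 65/200]
  55 → USB stick 2  [load 120/200]
  115 → USB stick 3 (new)  [load 115/200]
  140 → USB stick 4 (new)  [load 140/200]
  170 → USB stick 5 (new)  [load 170/200]
  180 → USB stick 6 (new)  [load 180/200]
  65 → USB stick 2  [load 185/200]
  165 → USB stick 7 (new)  [load 165/200]
7 USB sticks opened.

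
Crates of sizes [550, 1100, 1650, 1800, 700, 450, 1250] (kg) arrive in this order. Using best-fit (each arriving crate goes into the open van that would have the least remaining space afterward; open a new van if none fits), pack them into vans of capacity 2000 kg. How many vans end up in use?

  550 → van 1 (new)  [load 550/2000]
  1100 → van 1  [load 1650/2000]
  1650 → van 2 (new)  [load 1650/2000]
  1800 → van 3 (new)  [load 1800/2000]
  700 → van 4 (new)  [load 700/2000]
  450 → van 4  [load 1150/2000]
  1250 → van 5 (new)  [load 1250/2000]
5 vans opened.

5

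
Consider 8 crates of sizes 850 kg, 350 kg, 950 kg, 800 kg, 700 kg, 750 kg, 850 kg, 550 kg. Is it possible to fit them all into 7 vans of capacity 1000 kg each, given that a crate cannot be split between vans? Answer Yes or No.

A valid assignment using 7 vans:
  van 1: 950 = 950
  van 2: 850 = 850
  van 3: 850 = 850
  van 4: 800 = 800
  van 5: 750 = 750
  van 6: 700 = 700
  van 7: 550 + 350 = 900
Every load is within 1000 kg, so 7 vans suffice.

Yes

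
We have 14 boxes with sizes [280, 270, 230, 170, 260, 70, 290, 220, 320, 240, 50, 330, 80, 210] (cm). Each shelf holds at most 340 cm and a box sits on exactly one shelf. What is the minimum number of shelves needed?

11

Total = 330 + 320 + 290 + 280 + 270 + 260 + 240 + 230 + 220 + 210 + 170 + 80 + 70 + 50 = 3020 cm.
Lower bound: ⌈3020/340⌉ = 9 shelves.
Also, 10 boxes each exceed 170 cm, and no two of those can share a shelf, so at least 10 shelves are needed.
A packing using 11 shelves:
  shelf 1: 330 = 330
  shelf 2: 320 = 320
  shelf 3: 290 + 50 = 340
  shelf 4: 280 = 280
  shelf 5: 270 + 70 = 340
  shelf 6: 260 + 80 = 340
  shelf 7: 240 = 240
  shelf 8: 230 = 230
  shelf 9: 220 = 220
  shelf 10: 210 = 210
  shelf 11: 170 = 170
No arrangement into 10 shelves stays within capacity, so 11 is optimal.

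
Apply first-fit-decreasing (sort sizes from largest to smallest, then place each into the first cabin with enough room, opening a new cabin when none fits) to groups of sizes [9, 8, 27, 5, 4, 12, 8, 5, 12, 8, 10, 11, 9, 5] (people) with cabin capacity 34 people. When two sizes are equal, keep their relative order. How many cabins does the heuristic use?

4

Sorted descending: 27, 12, 12, 11, 10, 9, 9, 8, 8, 8, 5, 5, 5, 4.
  27 → cabin 1 (new)  [load 27/34]
  12 → cabin 2 (new)  [load 12/34]
  12 → cabin 2  [load 24/34]
  11 → cabin 3 (new)  [load 11/34]
  10 → cabin 2  [load 34/34]
  9 → cabin 3  [load 20/34]
  9 → cabin 3  [load 29/34]
  8 → cabin 4 (new)  [load 8/34]
  8 → cabin 4  [load 16/34]
  8 → cabin 4  [load 24/34]
  5 → cabin 1  [load 32/34]
  5 → cabin 3  [load 34/34]
  5 → cabin 4  [load 29/34]
  4 → cabin 4  [load 33/34]
4 cabins opened.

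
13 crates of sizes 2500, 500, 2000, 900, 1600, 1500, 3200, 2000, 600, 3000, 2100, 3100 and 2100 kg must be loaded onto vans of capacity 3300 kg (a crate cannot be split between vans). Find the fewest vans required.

Total = 3200 + 3100 + 3000 + 2500 + 2100 + 2100 + 2000 + 2000 + 1600 + 1500 + 900 + 600 + 500 = 25100 kg.
Lower bound: ⌈25100/3300⌉ = 8 vans.
A packing using 9 vans:
  van 1: 3200 = 3200
  van 2: 3100 = 3100
  van 3: 3000 = 3000
  van 4: 2500 + 600 = 3100
  van 5: 2100 + 900 = 3000
  van 6: 2100 + 500 = 2600
  van 7: 2000 = 2000
  van 8: 2000 = 2000
  van 9: 1600 + 1500 = 3100
No arrangement into 8 vans stays within capacity, so 9 is optimal.

9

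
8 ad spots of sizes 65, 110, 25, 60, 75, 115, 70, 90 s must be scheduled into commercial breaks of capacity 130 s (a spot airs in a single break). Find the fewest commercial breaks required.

6

Total = 115 + 110 + 90 + 75 + 70 + 65 + 60 + 25 = 610 s.
Lower bound: ⌈610/130⌉ = 5 commercial breaks.
A packing using 6 commercial breaks:
  break 1: 115 = 115
  break 2: 110 = 110
  break 3: 90 + 25 = 115
  break 4: 75 = 75
  break 5: 70 + 60 = 130
  break 6: 65 = 65
No arrangement into 5 commercial breaks stays within capacity, so 6 is optimal.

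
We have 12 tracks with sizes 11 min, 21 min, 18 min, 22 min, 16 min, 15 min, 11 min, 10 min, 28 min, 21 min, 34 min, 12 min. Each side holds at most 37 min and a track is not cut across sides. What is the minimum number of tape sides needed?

Total = 34 + 28 + 22 + 21 + 21 + 18 + 16 + 15 + 12 + 11 + 11 + 10 = 219 min.
Lower bound: ⌈219/37⌉ = 6 tape sides.
A packing using 7 tape sides:
  side 1: 34 = 34
  side 2: 28 = 28
  side 3: 22 + 15 = 37
  side 4: 21 + 16 = 37
  side 5: 21 + 12 = 33
  side 6: 18 + 11 = 29
  side 7: 11 + 10 = 21
No arrangement into 6 tape sides stays within capacity, so 7 is optimal.

7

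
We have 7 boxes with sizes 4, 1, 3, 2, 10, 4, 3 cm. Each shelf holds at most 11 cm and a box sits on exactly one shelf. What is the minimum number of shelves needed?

3

Total = 10 + 4 + 4 + 3 + 3 + 2 + 1 = 27 cm.
Lower bound: ⌈27/11⌉ = 3 shelves.
A packing using 3 shelves:
  shelf 1: 10 + 1 = 11
  shelf 2: 4 + 4 + 3 = 11
  shelf 3: 3 + 2 = 5
This matches the lower bound, so 3 is optimal.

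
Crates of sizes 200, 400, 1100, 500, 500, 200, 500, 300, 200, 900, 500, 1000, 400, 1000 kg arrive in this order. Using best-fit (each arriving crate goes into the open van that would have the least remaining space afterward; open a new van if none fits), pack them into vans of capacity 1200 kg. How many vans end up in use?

8

  200 → van 1 (new)  [load 200/1200]
  400 → van 1  [load 600/1200]
  1100 → van 2 (new)  [load 1100/1200]
  500 → van 1  [load 1100/1200]
  500 → van 3 (new)  [load 500/1200]
  200 → van 3  [load 700/1200]
  500 → van 3  [load 1200/1200]
  300 → van 4 (new)  [load 300/1200]
  200 → van 4  [load 500/1200]
  900 → van 5 (new)  [load 900/1200]
  500 → van 4  [load 1000/1200]
  1000 → van 6 (new)  [load 1000/1200]
  400 → van 7 (new)  [load 400/1200]
  1000 → van 8 (new)  [load 1000/1200]
8 vans opened.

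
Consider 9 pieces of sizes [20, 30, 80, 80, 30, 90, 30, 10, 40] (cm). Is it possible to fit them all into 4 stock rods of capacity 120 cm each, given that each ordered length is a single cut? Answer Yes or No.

A valid assignment using 4 stock rods:
  stock rod 1: 90 + 30 = 120
  stock rod 2: 80 + 40 = 120
  stock rod 3: 80 + 30 + 10 = 120
  stock rod 4: 30 + 20 = 50
Every load is within 120 cm, so 4 stock rods suffice.

Yes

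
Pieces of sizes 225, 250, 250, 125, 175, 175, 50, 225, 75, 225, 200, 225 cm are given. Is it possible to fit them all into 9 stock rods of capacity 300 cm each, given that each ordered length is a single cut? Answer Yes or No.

Yes

A valid assignment using 9 stock rods:
  stock rod 1: 250 + 50 = 300
  stock rod 2: 250 = 250
  stock rod 3: 225 + 75 = 300
  stock rod 4: 225 = 225
  stock rod 5: 225 = 225
  stock rod 6: 225 = 225
  stock rod 7: 200 = 200
  stock rod 8: 175 + 125 = 300
  stock rod 9: 175 = 175
Every load is within 300 cm, so 9 stock rods suffice.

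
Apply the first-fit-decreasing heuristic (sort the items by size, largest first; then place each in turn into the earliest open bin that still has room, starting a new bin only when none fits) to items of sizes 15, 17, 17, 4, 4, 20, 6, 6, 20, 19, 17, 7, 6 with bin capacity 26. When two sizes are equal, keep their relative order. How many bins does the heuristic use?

7

Sorted descending: 20, 20, 19, 17, 17, 17, 15, 7, 6, 6, 6, 4, 4.
  20 → bin 1 (new)  [load 20/26]
  20 → bin 2 (new)  [load 20/26]
  19 → bin 3 (new)  [load 19/26]
  17 → bin 4 (new)  [load 17/26]
  17 → bin 5 (new)  [load 17/26]
  17 → bin 6 (new)  [load 17/26]
  15 → bin 7 (new)  [load 15/26]
  7 → bin 3  [load 26/26]
  6 → bin 1  [load 26/26]
  6 → bin 2  [load 26/26]
  6 → bin 4  [load 23/26]
  4 → bin 5  [load 21/26]
  4 → bin 5  [load 25/26]
7 bins opened.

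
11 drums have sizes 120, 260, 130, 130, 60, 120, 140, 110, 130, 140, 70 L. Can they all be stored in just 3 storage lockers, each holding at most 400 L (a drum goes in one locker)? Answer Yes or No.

No

Total = 1410 L; ⌈1410/400⌉ = 4.
At least 4 storage lockers are required, but only 3 are allowed.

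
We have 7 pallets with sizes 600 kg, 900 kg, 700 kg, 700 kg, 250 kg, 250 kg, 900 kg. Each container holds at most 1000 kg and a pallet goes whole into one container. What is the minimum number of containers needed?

5

Total = 900 + 900 + 700 + 700 + 600 + 250 + 250 = 4300 kg.
Lower bound: ⌈4300/1000⌉ = 5 containers.
A packing using 5 containers:
  container 1: 900 = 900
  container 2: 900 = 900
  container 3: 700 + 250 = 950
  container 4: 700 + 250 = 950
  container 5: 600 = 600
This matches the lower bound, so 5 is optimal.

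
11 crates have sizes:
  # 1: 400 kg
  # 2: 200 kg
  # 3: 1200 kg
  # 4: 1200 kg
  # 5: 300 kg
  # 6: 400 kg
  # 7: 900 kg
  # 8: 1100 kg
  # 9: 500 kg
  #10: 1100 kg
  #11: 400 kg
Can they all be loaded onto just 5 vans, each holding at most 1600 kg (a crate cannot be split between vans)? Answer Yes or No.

Yes

A valid assignment using 5 vans:
  van 1: 1200 + 400 = 1600
  van 2: 1200 + 400 = 1600
  van 3: 1100 + 500 = 1600
  van 4: 1100 + 400 = 1500
  van 5: 900 + 300 + 200 = 1400
Every load is within 1600 kg, so 5 vans suffice.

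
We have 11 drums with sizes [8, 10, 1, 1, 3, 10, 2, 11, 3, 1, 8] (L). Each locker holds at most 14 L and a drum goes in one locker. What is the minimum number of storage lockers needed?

Total = 11 + 10 + 10 + 8 + 8 + 3 + 3 + 2 + 1 + 1 + 1 = 58 L.
Lower bound: ⌈58/14⌉ = 5 storage lockers.
A packing using 5 storage lockers:
  locker 1: 11 + 3 = 14
  locker 2: 10 + 3 + 1 = 14
  locker 3: 10 + 2 + 1 + 1 = 14
  locker 4: 8 = 8
  locker 5: 8 = 8
This matches the lower bound, so 5 is optimal.

5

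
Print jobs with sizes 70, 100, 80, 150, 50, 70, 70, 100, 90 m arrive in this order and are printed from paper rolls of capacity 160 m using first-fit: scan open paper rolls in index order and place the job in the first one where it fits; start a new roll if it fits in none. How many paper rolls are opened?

6

  70 → roll 1 (new)  [load 70/160]
  100 → roll 2 (new)  [load 100/160]
  80 → roll 1  [load 150/160]
  150 → roll 3 (new)  [load 150/160]
  50 → roll 2  [load 150/160]
  70 → roll 4 (new)  [load 70/160]
  70 → roll 4  [load 140/160]
  100 → roll 5 (new)  [load 100/160]
  90 → roll 6 (new)  [load 90/160]
6 paper rolls opened.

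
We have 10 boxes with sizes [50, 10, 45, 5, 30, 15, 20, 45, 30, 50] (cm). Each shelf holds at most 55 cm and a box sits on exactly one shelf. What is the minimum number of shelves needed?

6

Total = 50 + 50 + 45 + 45 + 30 + 30 + 20 + 15 + 10 + 5 = 300 cm.
Lower bound: ⌈300/55⌉ = 6 shelves.
A packing using 6 shelves:
  shelf 1: 50 + 5 = 55
  shelf 2: 50 = 50
  shelf 3: 45 + 10 = 55
  shelf 4: 45 = 45
  shelf 5: 30 + 20 = 50
  shelf 6: 30 + 15 = 45
This matches the lower bound, so 6 is optimal.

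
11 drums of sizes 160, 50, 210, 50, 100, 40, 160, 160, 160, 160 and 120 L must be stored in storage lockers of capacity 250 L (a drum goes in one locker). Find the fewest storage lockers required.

7

Total = 210 + 160 + 160 + 160 + 160 + 160 + 120 + 100 + 50 + 50 + 40 = 1370 L.
Lower bound: ⌈1370/250⌉ = 6 storage lockers.
A packing using 7 storage lockers:
  locker 1: 210 + 40 = 250
  locker 2: 160 + 50 = 210
  locker 3: 160 + 50 = 210
  locker 4: 160 = 160
  locker 5: 160 = 160
  locker 6: 160 = 160
  locker 7: 120 + 100 = 220
No arrangement into 6 storage lockers stays within capacity, so 7 is optimal.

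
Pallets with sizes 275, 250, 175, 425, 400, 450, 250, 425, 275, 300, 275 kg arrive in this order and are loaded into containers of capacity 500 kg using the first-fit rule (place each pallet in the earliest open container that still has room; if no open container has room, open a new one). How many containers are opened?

9

  275 → container 1 (new)  [load 275/500]
  250 → container 2 (new)  [load 250/500]
  175 → container 1  [load 450/500]
  425 → container 3 (new)  [load 425/500]
  400 → container 4 (new)  [load 400/500]
  450 → container 5 (new)  [load 450/500]
  250 → container 2  [load 500/500]
  425 → container 6 (new)  [load 425/500]
  275 → container 7 (new)  [load 275/500]
  300 → container 8 (new)  [load 300/500]
  275 → container 9 (new)  [load 275/500]
9 containers opened.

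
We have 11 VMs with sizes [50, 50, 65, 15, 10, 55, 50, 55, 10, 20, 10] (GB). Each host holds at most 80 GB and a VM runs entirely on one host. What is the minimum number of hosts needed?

6

Total = 65 + 55 + 55 + 50 + 50 + 50 + 20 + 15 + 10 + 10 + 10 = 390 GB.
Lower bound: ⌈390/80⌉ = 5 hosts.
Also, 6 VMs each exceed 40 GB, and no two of those can share a host, so at least 6 hosts are needed.
A packing using 6 hosts:
  host 1: 65 + 15 = 80
  host 2: 55 + 20 = 75
  host 3: 55 + 10 + 10 = 75
  host 4: 50 + 10 = 60
  host 5: 50 = 50
  host 6: 50 = 50
This matches the lower bound, so 6 is optimal.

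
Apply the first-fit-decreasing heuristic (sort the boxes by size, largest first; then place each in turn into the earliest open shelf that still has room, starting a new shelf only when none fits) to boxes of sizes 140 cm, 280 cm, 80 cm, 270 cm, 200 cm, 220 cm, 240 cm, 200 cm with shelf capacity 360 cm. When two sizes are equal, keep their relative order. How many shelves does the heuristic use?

6

Sorted descending: 280, 270, 240, 220, 200, 200, 140, 80.
  280 → shelf 1 (new)  [load 280/360]
  270 → shelf 2 (new)  [load 270/360]
  240 → shelf 3 (new)  [load 240/360]
  220 → shelf 4 (new)  [load 220/360]
  200 → shelf 5 (new)  [load 200/360]
  200 → shelf 6 (new)  [load 200/360]
  140 → shelf 4  [load 360/360]
  80 → shelf 1  [load 360/360]
6 shelves opened.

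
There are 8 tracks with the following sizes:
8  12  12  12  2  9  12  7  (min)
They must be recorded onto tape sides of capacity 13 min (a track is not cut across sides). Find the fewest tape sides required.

Total = 12 + 12 + 12 + 12 + 9 + 8 + 7 + 2 = 74 min.
Lower bound: ⌈74/13⌉ = 6 tape sides.
Also, 7 tracks each exceed 13/2 min, and no two of those can share a side, so at least 7 tape sides are needed.
A packing using 7 tape sides:
  side 1: 12 = 12
  side 2: 12 = 12
  side 3: 12 = 12
  side 4: 12 = 12
  side 5: 9 + 2 = 11
  side 6: 8 = 8
  side 7: 7 = 7
This matches the lower bound, so 7 is optimal.

7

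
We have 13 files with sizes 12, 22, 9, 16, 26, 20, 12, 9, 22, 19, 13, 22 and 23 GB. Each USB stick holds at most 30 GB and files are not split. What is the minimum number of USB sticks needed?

9

Total = 26 + 23 + 22 + 22 + 22 + 20 + 19 + 16 + 13 + 12 + 12 + 9 + 9 = 225 GB.
Lower bound: ⌈225/30⌉ = 8 USB sticks.
A packing using 9 USB sticks:
  USB stick 1: 26 = 26
  USB stick 2: 23 = 23
  USB stick 3: 22 = 22
  USB stick 4: 22 = 22
  USB stick 5: 22 = 22
  USB stick 6: 20 + 9 = 29
  USB stick 7: 19 + 9 = 28
  USB stick 8: 16 + 13 = 29
  USB stick 9: 12 + 12 = 24
No arrangement into 8 USB sticks stays within capacity, so 9 is optimal.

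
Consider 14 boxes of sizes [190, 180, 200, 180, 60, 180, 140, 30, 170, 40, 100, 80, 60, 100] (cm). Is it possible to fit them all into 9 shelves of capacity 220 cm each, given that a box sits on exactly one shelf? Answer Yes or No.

Yes

A valid assignment using 9 shelves:
  shelf 1: 200 = 200
  shelf 2: 190 + 30 = 220
  shelf 3: 180 + 40 = 220
  shelf 4: 180 = 180
  shelf 5: 180 = 180
  shelf 6: 170 = 170
  shelf 7: 140 + 80 = 220
  shelf 8: 100 + 100 = 200
  shelf 9: 60 + 60 = 120
Every load is within 220 cm, so 9 shelves suffice.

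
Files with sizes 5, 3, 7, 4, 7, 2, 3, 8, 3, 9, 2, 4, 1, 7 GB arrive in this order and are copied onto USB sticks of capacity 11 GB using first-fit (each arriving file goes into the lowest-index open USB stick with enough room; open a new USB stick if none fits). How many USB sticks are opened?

6

  5 → USB stick 1 (new)  [load 5/11]
  3 → USB stick 1  [load 8/11]
  7 → USB stick 2 (new)  [load 7/11]
  4 → USB stick 2  [load 11/11]
  7 → USB stick 3 (new)  [load 7/11]
  2 → USB stick 1  [load 10/11]
  3 → USB stick 3  [load 10/11]
  8 → USB stick 4 (new)  [load 8/11]
  3 → USB stick 4  [load 11/11]
  9 → USB stick 5 (new)  [load 9/11]
  2 → USB stick 5  [load 11/11]
  4 → USB stick 6 (new)  [load 4/11]
  1 → USB stick 1  [load 11/11]
  7 → USB stick 6  [load 11/11]
6 USB sticks opened.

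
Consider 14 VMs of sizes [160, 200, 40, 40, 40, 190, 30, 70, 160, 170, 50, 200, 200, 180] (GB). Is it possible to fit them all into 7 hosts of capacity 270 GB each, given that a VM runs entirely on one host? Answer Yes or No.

No

Total = 1730 GB; ⌈1730/270⌉ = 7.
8 VMs each exceed half the capacity and cannot share a host, forcing at least 8 hosts.
At least 8 hosts are required, but only 7 are allowed.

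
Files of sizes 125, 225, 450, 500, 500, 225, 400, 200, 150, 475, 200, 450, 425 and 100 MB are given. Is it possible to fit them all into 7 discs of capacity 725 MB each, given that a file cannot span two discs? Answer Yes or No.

A valid assignment using 7 discs:
  disc 1: 500 + 225 = 725
  disc 2: 500 + 225 = 725
  disc 3: 475 + 200 = 675
  disc 4: 450 + 200 = 650
  disc 5: 450 + 150 + 125 = 725
  disc 6: 425 + 100 = 525
  disc 7: 400 = 400
Every load is within 725 MB, so 7 discs suffice.

Yes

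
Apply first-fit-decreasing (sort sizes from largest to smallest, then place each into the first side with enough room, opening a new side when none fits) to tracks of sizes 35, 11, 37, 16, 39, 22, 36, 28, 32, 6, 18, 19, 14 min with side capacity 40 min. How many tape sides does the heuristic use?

9

Sorted descending: 39, 37, 36, 35, 32, 28, 22, 19, 18, 16, 14, 11, 6.
  39 → side 1 (new)  [load 39/40]
  37 → side 2 (new)  [load 37/40]
  36 → side 3 (new)  [load 36/40]
  35 → side 4 (new)  [load 35/40]
  32 → side 5 (new)  [load 32/40]
  28 → side 6 (new)  [load 28/40]
  22 → side 7 (new)  [load 22/40]
  19 → side 8 (new)  [load 19/40]
  18 → side 7  [load 40/40]
  16 → side 8  [load 35/40]
  14 → side 9 (new)  [load 14/40]
  11 → side 6  [load 39/40]
  6 → side 5  [load 38/40]
9 tape sides opened.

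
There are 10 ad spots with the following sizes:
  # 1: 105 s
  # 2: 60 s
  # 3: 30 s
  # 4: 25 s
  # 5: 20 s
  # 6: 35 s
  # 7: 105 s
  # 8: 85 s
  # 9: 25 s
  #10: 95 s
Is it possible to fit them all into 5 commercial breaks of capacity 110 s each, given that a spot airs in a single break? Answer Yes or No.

Total = 585 s; ⌈585/110⌉ = 6.
At least 6 commercial breaks are required, but only 5 are allowed.

No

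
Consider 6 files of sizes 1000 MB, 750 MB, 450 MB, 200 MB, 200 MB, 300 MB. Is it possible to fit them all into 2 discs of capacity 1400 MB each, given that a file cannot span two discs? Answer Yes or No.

No

Total = 2900 MB; ⌈2900/1400⌉ = 3.
At least 3 discs are required, but only 2 are allowed.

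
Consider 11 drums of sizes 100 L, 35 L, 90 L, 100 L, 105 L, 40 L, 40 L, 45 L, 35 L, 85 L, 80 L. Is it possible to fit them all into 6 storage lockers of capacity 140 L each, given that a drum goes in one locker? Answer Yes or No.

Yes

A valid assignment using 6 storage lockers:
  locker 1: 105 + 35 = 140
  locker 2: 100 + 40 = 140
  locker 3: 100 + 40 = 140
  locker 4: 90 + 45 = 135
  locker 5: 85 + 35 = 120
  locker 6: 80 = 80
Every load is within 140 L, so 6 storage lockers suffice.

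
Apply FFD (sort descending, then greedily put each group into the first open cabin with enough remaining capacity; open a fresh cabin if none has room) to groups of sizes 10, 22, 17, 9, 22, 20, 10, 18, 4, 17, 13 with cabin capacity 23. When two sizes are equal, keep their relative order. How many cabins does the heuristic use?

8

Sorted descending: 22, 22, 20, 18, 17, 17, 13, 10, 10, 9, 4.
  22 → cabin 1 (new)  [load 22/23]
  22 → cabin 2 (new)  [load 22/23]
  20 → cabin 3 (new)  [load 20/23]
  18 → cabin 4 (new)  [load 18/23]
  17 → cabin 5 (new)  [load 17/23]
  17 → cabin 6 (new)  [load 17/23]
  13 → cabin 7 (new)  [load 13/23]
  10 → cabin 7  [load 23/23]
  10 → cabin 8 (new)  [load 10/23]
  9 → cabin 8  [load 19/23]
  4 → cabin 4  [load 22/23]
8 cabins opened.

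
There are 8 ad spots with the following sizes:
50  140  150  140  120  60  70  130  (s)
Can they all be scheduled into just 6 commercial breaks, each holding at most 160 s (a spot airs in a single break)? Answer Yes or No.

Total = 860 s; ⌈860/160⌉ = 6.
The bound of 6 does not rule out 6, but exhaustive search shows no assignment into 6 commercial breaks of capacity 160 s exists — the minimum is 7.

No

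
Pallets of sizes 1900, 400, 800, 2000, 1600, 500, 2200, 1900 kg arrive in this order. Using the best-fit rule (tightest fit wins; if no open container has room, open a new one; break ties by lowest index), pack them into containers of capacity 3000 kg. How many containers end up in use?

5

  1900 → container 1 (new)  [load 1900/3000]
  400 → container 1  [load 2300/3000]
  800 → container 2 (new)  [load 800/3000]
  2000 → container 2  [load 2800/3000]
  1600 → container 3 (new)  [load 1600/3000]
  500 → container 1  [load 2800/3000]
  2200 → container 4 (new)  [load 2200/3000]
  1900 → container 5 (new)  [load 1900/3000]
5 containers opened.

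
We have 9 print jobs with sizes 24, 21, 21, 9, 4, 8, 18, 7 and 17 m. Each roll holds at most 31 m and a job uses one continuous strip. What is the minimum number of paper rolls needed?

5

Total = 24 + 21 + 21 + 18 + 17 + 9 + 8 + 7 + 4 = 129 m.
Lower bound: ⌈129/31⌉ = 5 paper rolls.
A packing using 5 paper rolls:
  roll 1: 24 + 7 = 31
  roll 2: 21 + 9 = 30
  roll 3: 21 + 8 = 29
  roll 4: 18 + 4 = 22
  roll 5: 17 = 17
This matches the lower bound, so 5 is optimal.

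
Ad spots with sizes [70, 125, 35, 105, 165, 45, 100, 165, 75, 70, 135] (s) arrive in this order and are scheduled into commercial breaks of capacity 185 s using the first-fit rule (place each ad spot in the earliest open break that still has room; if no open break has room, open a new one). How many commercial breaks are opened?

7

  70 → break 1 (new)  [load 70/185]
  125 → break 2 (new)  [load 125/185]
  35 → break 1  [load 105/185]
  105 → break 3 (new)  [load 105/185]
  165 → break 4 (new)  [load 165/185]
  45 → break 1  [load 150/185]
  100 → break 5 (new)  [load 100/185]
  165 → break 6 (new)  [load 165/185]
  75 → break 3  [load 180/185]
  70 → break 5  [load 170/185]
  135 → break 7 (new)  [load 135/185]
7 commercial breaks opened.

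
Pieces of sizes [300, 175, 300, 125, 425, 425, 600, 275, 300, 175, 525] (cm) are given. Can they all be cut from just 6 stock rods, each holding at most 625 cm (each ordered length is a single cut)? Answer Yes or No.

No

Total = 3625 cm; ⌈3625/625⌉ = 6.
The bound of 6 does not rule out 6, but exhaustive search shows no assignment into 6 stock rods of capacity 625 cm exists — the minimum is 7.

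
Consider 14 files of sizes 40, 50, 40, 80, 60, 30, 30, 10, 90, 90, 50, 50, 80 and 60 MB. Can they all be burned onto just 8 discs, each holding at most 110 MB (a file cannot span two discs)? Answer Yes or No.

A valid assignment using 8 discs:
  disc 1: 90 + 10 = 100
  disc 2: 90 = 90
  disc 3: 80 + 30 = 110
  disc 4: 80 + 30 = 110
  disc 5: 60 + 50 = 110
  disc 6: 60 + 50 = 110
  disc 7: 50 + 40 = 90
  disc 8: 40 = 40
Every load is within 110 MB, so 8 discs suffice.

Yes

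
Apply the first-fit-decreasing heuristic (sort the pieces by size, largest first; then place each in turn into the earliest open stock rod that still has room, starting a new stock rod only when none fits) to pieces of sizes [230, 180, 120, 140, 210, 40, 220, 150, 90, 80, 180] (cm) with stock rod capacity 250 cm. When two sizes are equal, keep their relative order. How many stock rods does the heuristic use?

8

Sorted descending: 230, 220, 210, 180, 180, 150, 140, 120, 90, 80, 40.
  230 → stock rod 1 (new)  [load 230/250]
  220 → stock rod 2 (new)  [load 220/250]
  210 → stock rod 3 (new)  [load 210/250]
  180 → stock rod 4 (new)  [load 180/250]
  180 → stock rod 5 (new)  [load 180/250]
  150 → stock rod 6 (new)  [load 150/250]
  140 → stock rod 7 (new)  [load 140/250]
  120 → stock rod 8 (new)  [load 120/250]
  90 → stock rod 6  [load 240/250]
  80 → stock rod 7  [load 220/250]
  40 → stock rod 3  [load 250/250]
8 stock rods opened.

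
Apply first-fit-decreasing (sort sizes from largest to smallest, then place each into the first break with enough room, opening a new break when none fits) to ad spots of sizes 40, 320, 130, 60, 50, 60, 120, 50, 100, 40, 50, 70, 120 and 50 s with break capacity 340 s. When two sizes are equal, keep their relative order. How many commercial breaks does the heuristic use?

4

Sorted descending: 320, 130, 120, 120, 100, 70, 60, 60, 50, 50, 50, 50, 40, 40.
  320 → break 1 (new)  [load 320/340]
  130 → break 2 (new)  [load 130/340]
  120 → break 2  [load 250/340]
  120 → break 3 (new)  [load 120/340]
  100 → break 3  [load 220/340]
  70 → break 2  [load 320/340]
  60 → break 3  [load 280/340]
  60 → break 3  [load 340/340]
  50 → break 4 (new)  [load 50/340]
  50 → break 4  [load 100/340]
  50 → break 4  [load 150/340]
  50 → break 4  [load 200/340]
  40 → break 4  [load 240/340]
  40 → break 4  [load 280/340]
4 commercial breaks opened.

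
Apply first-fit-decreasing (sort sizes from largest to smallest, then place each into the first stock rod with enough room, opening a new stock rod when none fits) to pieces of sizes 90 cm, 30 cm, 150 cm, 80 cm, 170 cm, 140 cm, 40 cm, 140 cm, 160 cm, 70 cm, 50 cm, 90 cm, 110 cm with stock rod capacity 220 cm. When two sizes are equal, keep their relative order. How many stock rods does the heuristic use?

Sorted descending: 170, 160, 150, 140, 140, 110, 90, 90, 80, 70, 50, 40, 30.
  170 → stock rod 1 (new)  [load 170/220]
  160 → stock rod 2 (new)  [load 160/220]
  150 → stock rod 3 (new)  [load 150/220]
  140 → stock rod 4 (new)  [load 140/220]
  140 → stock rod 5 (new)  [load 140/220]
  110 → stock rod 6 (new)  [load 110/220]
  90 → stock rod 6  [load 200/220]
  90 → stock rod 7 (new)  [load 90/220]
  80 → stock rod 4  [load 220/220]
  70 → stock rod 3  [load 220/220]
  50 → stock rod 1  [load 220/220]
  40 → stock rod 2  [load 200/220]
  30 → stock rod 5  [load 170/220]
7 stock rods opened.

7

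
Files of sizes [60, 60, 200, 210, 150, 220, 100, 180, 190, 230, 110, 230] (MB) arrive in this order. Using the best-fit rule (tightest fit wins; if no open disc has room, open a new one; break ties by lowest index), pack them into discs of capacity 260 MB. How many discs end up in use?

  60 → disc 1 (new)  [load 60/260]
  60 → disc 1  [load 120/260]
  200 → disc 2 (new)  [load 200/260]
  210 → disc 3 (new)  [load 210/260]
  150 → disc 4 (new)  [load 150/260]
  220 → disc 5 (new)  [load 220/260]
  100 → disc 4  [load 250/260]
  180 → disc 6 (new)  [load 180/260]
  190 → disc 7 (new)  [load 190/260]
  230 → disc 8 (new)  [load 230/260]
  110 → disc 1  [load 230/260]
  230 → disc 9 (new)  [load 230/260]
9 discs opened.

9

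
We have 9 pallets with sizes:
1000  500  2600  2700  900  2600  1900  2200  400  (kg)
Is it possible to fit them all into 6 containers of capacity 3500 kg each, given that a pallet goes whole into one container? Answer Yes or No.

Yes

A valid assignment using 5 containers:
  container 1: 2700 + 500 = 3200
  container 2: 2600 + 900 = 3500
  container 3: 2600 + 400 = 3000
  container 4: 2200 + 1000 = 3200
  container 5: 1900 = 1900
That uses only 5 ≤ 6, so 6 containers are enough.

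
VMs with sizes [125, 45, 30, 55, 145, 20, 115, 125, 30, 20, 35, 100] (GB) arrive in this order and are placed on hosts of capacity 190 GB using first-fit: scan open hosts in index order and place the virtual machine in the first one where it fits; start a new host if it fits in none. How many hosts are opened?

6

  125 → host 1 (new)  [load 125/190]
  45 → host 1  [load 170/190]
  30 → host 2 (new)  [load 30/190]
  55 → host 2  [load 85/190]
  145 → host 3 (new)  [load 145/190]
  20 → host 1  [load 190/190]
  115 → host 4 (new)  [load 115/190]
  125 → host 5 (new)  [load 125/190]
  30 → host 2  [load 115/190]
  20 → host 2  [load 135/190]
  35 → host 2  [load 170/190]
  100 → host 6 (new)  [load 100/190]
6 hosts opened.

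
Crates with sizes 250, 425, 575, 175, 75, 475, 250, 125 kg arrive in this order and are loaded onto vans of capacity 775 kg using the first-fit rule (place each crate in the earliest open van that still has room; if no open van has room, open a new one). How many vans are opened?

4

  250 → van 1 (new)  [load 250/775]
  425 → van 1  [load 675/775]
  575 → van 2 (new)  [load 575/775]
  175 → van 2  [load 750/775]
  75 → van 1  [load 750/775]
  475 → van 3 (new)  [load 475/775]
  250 → van 3  [load 725/775]
  125 → van 4 (new)  [load 125/775]
4 vans opened.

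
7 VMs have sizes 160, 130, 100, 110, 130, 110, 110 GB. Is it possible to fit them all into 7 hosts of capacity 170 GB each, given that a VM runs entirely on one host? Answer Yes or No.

Yes

A valid assignment using 7 hosts:
  host 1: 160 = 160
  host 2: 130 = 130
  host 3: 130 = 130
  host 4: 110 = 110
  host 5: 110 = 110
  host 6: 110 = 110
  host 7: 100 = 100
Every load is within 170 GB, so 7 hosts suffice.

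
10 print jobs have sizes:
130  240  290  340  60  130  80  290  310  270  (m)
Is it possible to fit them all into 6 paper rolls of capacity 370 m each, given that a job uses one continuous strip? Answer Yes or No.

No

Total = 2140 m; ⌈2140/370⌉ = 6.
The bound of 6 does not rule out 6, but exhaustive search shows no assignment into 6 paper rolls of capacity 370 m exists — the minimum is 7.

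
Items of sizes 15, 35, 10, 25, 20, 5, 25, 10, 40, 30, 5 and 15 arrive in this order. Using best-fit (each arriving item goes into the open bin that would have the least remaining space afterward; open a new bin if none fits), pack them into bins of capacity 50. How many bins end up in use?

5

  15 → bin 1 (new)  [load 15/50]
  35 → bin 1  [load 50/50]
  10 → bin 2 (new)  [load 10/50]
  25 → bin 2  [load 35/50]
  20 → bin 3 (new)  [load 20/50]
  5 → bin 2  [load 40/50]
  25 → bin 3  [load 45/50]
  10 → bin 2  [load 50/50]
  40 → bin 4 (new)  [load 40/50]
  30 → bin 5 (new)  [load 30/50]
  5 → bin 3  [load 50/50]
  15 → bin 5  [load 45/50]
5 bins opened.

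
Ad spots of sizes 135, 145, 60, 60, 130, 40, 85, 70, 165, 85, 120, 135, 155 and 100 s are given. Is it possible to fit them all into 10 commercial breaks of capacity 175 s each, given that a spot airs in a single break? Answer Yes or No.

A valid assignment using 10 commercial breaks:
  break 1: 165 = 165
  break 2: 155 = 155
  break 3: 145 = 145
  break 4: 135 + 40 = 175
  break 5: 135 = 135
  break 6: 130 = 130
  break 7: 120 = 120
  break 8: 100 + 70 = 170
  break 9: 85 + 85 = 170
  break 10: 60 + 60 = 120
Every load is within 175 s, so 10 commercial breaks suffice.

Yes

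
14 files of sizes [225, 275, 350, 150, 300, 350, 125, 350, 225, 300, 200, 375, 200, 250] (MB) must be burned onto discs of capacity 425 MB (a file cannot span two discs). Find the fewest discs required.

10

Total = 375 + 350 + 350 + 350 + 300 + 300 + 275 + 250 + 225 + 225 + 200 + 200 + 150 + 125 = 3675 MB.
Lower bound: ⌈3675/425⌉ = 9 discs.
Also, 10 files each exceed 425/2 MB, and no two of those can share a disc, so at least 10 discs are needed.
A packing using 10 discs:
  disc 1: 375 = 375
  disc 2: 350 = 350
  disc 3: 350 = 350
  disc 4: 350 = 350
  disc 5: 300 + 125 = 425
  disc 6: 300 = 300
  disc 7: 275 + 150 = 425
  disc 8: 250 = 250
  disc 9: 225 + 200 = 425
  disc 10: 225 + 200 = 425
This matches the lower bound, so 10 is optimal.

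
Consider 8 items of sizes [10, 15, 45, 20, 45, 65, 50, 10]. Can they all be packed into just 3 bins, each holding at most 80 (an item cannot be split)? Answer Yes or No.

Total = 260; ⌈260/80⌉ = 4.
At least 4 bins are required, but only 3 are allowed.

No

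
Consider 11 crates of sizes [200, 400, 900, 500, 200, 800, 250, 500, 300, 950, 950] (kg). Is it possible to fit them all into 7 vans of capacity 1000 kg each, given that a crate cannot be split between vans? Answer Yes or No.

Yes

A valid assignment using 7 vans:
  van 1: 950 = 950
  van 2: 950 = 950
  van 3: 900 = 900
  van 4: 800 + 200 = 1000
  van 5: 500 + 500 = 1000
  van 6: 400 + 300 + 250 = 950
  van 7: 200 = 200
Every load is within 1000 kg, so 7 vans suffice.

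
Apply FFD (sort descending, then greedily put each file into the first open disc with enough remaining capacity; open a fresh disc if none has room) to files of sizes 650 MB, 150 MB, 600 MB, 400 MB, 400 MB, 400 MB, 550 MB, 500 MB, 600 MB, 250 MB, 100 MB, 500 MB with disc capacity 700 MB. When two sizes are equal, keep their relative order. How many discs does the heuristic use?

Sorted descending: 650, 600, 600, 550, 500, 500, 400, 400, 400, 250, 150, 100.
  650 → disc 1 (new)  [load 650/700]
  600 → disc 2 (new)  [load 600/700]
  600 → disc 3 (new)  [load 600/700]
  550 → disc 4 (new)  [load 550/700]
  500 → disc 5 (new)  [load 500/700]
  500 → disc 6 (new)  [load 500/700]
  400 → disc 7 (new)  [load 400/700]
  400 → disc 8 (new)  [load 400/700]
  400 → disc 9 (new)  [load 400/700]
  250 → disc 7  [load 650/700]
  150 → disc 4  [load 700/700]
  100 → disc 2  [load 700/700]
9 discs opened.

9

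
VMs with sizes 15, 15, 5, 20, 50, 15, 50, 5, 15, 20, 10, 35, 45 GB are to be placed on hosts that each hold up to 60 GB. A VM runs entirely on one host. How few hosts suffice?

6

Total = 50 + 50 + 45 + 35 + 20 + 20 + 15 + 15 + 15 + 15 + 10 + 5 + 5 = 300 GB.
Lower bound: ⌈300/60⌉ = 5 hosts.
A packing using 6 hosts:
  host 1: 50 + 10 = 60
  host 2: 50 + 5 + 5 = 60
  host 3: 45 + 15 = 60
  host 4: 35 + 20 = 55
  host 5: 20 + 15 + 15 = 50
  host 6: 15 = 15
No arrangement into 5 hosts stays within capacity, so 6 is optimal.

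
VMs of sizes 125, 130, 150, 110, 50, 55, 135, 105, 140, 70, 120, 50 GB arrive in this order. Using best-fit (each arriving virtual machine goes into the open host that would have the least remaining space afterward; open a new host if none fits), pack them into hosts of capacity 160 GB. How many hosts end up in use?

9

  125 → host 1 (new)  [load 125/160]
  130 → host 2 (new)  [load 130/160]
  150 → host 3 (new)  [load 150/160]
  110 → host 4 (new)  [load 110/160]
  50 → host 4  [load 160/160]
  55 → host 5 (new)  [load 55/160]
  135 → host 6 (new)  [load 135/160]
  105 → host 5  [load 160/160]
  140 → host 7 (new)  [load 140/160]
  70 → host 8 (new)  [load 70/160]
  120 → host 9 (new)  [load 120/160]
  50 → host 8  [load 120/160]
9 hosts opened.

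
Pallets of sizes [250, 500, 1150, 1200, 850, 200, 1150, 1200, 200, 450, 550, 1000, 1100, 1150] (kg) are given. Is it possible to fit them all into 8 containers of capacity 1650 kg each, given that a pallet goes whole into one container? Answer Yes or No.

A valid assignment using 8 containers:
  container 1: 1200 + 450 = 1650
  container 2: 1200 + 250 + 200 = 1650
  container 3: 1150 + 500 = 1650
  container 4: 1150 + 200 = 1350
  container 5: 1150 = 1150
  container 6: 1100 + 550 = 1650
  container 7: 1000 = 1000
  container 8: 850 = 850
Every load is within 1650 kg, so 8 containers suffice.

Yes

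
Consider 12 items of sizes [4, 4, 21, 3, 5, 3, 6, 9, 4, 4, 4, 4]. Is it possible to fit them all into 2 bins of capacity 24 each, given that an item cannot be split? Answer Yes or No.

Total = 71; ⌈71/24⌉ = 3.
At least 3 bins are required, but only 2 are allowed.

No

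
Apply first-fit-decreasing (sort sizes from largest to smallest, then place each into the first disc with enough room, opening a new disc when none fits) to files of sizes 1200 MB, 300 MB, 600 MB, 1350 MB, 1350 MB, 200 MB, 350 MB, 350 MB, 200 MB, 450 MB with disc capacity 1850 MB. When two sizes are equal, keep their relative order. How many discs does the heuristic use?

4

Sorted descending: 1350, 1350, 1200, 600, 450, 350, 350, 300, 200, 200.
  1350 → disc 1 (new)  [load 1350/1850]
  1350 → disc 2 (new)  [load 1350/1850]
  1200 → disc 3 (new)  [load 1200/1850]
  600 → disc 3  [load 1800/1850]
  450 → disc 1  [load 1800/1850]
  350 → disc 2  [load 1700/1850]
  350 → disc 4 (new)  [load 350/1850]
  300 → disc 4  [load 650/1850]
  200 → disc 4  [load 850/1850]
  200 → disc 4  [load 1050/1850]
4 discs opened.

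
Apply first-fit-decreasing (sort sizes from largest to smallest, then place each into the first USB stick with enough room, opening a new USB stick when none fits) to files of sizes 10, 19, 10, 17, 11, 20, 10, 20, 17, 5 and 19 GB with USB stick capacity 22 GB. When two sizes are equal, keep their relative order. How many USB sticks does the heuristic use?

8

Sorted descending: 20, 20, 19, 19, 17, 17, 11, 10, 10, 10, 5.
  20 → USB stick 1 (new)  [load 20/22]
  20 → USB stick 2 (new)  [load 20/22]
  19 → USB stick 3 (new)  [load 19/22]
  19 → USB stick 4 (new)  [load 19/22]
  17 → USB stick 5 (new)  [load 17/22]
  17 → USB stick 6 (new)  [load 17/22]
  11 → USB stick 7 (new)  [load 11/22]
  10 → USB stick 7  [load 21/22]
  10 → USB stick 8 (new)  [load 10/22]
  10 → USB stick 8  [load 20/22]
  5 → USB stick 5  [load 22/22]
8 USB sticks opened.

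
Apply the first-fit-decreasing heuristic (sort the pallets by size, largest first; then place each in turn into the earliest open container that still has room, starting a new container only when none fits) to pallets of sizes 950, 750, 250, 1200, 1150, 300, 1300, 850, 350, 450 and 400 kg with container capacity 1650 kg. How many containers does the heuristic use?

5

Sorted descending: 1300, 1200, 1150, 950, 850, 750, 450, 400, 350, 300, 250.
  1300 → container 1 (new)  [load 1300/1650]
  1200 → container 2 (new)  [load 1200/1650]
  1150 → container 3 (new)  [load 1150/1650]
  950 → container 4 (new)  [load 950/1650]
  850 → container 5 (new)  [load 850/1650]
  750 → container 5  [load 1600/1650]
  450 → container 2  [load 1650/1650]
  400 → container 3  [load 1550/1650]
  350 → container 1  [load 1650/1650]
  300 → container 4  [load 1250/1650]
  250 → container 4  [load 1500/1650]
5 containers opened.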